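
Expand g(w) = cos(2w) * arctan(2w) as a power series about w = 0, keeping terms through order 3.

Take the Cauchy product of the two expansions.

-20*w^3/3 + 2*w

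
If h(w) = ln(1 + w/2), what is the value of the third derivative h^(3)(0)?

1/4

The coefficient of w^3 in the expansion is 1/24, so h′′′(0) = 3! * (1/24) = 1/4.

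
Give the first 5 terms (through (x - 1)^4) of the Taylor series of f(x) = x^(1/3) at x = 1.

-10*(x - 1)^4/243 + 5*(x - 1)^3/81 - (x - 1)^2/9 + (x - 1)/3 + 1

[(x - 1)^0] = 1;  [(x - 1)^1] = 1/3;  [(x - 1)^2] = -1/9;  [(x - 1)^3] = 5/81;  [(x - 1)^4] = -10/243.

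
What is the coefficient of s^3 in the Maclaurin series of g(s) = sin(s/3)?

-1/162

Differentiate repeatedly and evaluate at the center.
g(0) = 0
g′(0) = 1/3
g′′(0) = 0
g′′′(0) = -1/27
Dividing each by k! gives the coefficients c_0, ..., c_3.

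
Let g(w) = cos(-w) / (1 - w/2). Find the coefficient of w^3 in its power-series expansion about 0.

Expand each factor separately, then convolve coefficients.
g(0) = 1
g′(0) = 1/2
g′′(0) = -1/2
g′′′(0) = -3/4
Then c_k = g^(k)(0)/k! gives each Taylor coefficient.

-1/8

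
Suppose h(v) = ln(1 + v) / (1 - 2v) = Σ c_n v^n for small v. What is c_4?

77/12

Write out both Maclaurin series and multiply, keeping only the needed powers.
[v^0] = 0;  [v^1] = 1;  [v^2] = 3/2;  [v^3] = 10/3;  [v^4] = 77/12.
So c_4 = h^(4)(0)/4! = 77/12.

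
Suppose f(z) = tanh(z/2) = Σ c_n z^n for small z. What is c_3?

f(0) = 0
f′(0) = 1/2
f′′(0) = 0
f′′′(0) = -1/4
Then c_k = f^(k)(0)/k! gives each Taylor coefficient.

-1/24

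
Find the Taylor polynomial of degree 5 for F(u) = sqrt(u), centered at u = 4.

7*(u - 4)^5/131072 - 5*(u - 4)^4/16384 + (u - 4)^3/512 - (u - 4)^2/64 + (u - 4)/4 + 2

Use the known series and substitute for the argument.
F(4) = 2
F′(4) = 1/4
F′′(4) = -1/32
F′′′(4) = 3/256
F^(4)(4) = -15/2048
F^(5)(4) = 105/16384
Dividing each by k! gives the coefficients c_0, ..., c_5.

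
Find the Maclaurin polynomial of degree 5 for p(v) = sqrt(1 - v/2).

[v^0] = 1;  [v^1] = -1/4;  [v^2] = -1/32;  [v^3] = -1/128;  [v^4] = -5/2048;  [v^5] = -7/8192.

-7*v^5/8192 - 5*v^4/2048 - v^3/128 - v^2/32 - v/4 + 1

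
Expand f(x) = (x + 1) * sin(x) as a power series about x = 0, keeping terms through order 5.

Multiply each power in the prefactor through the base expansion.
f(0) = 0
f′(0) = 1
f′′(0) = 2
f′′′(0) = -1
f^(4)(0) = -4
f^(5)(0) = 1

x^5/120 - x^4/6 - x^3/6 + x^2 + x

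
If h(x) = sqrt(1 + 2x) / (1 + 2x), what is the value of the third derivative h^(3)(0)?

Expand each factor separately, then convolve coefficients.
From the series, [x^3] h = -5/2; multiply by 3! = 6 to get -15.

-15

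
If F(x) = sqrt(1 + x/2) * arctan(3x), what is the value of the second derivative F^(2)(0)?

Expand each factor separately, then convolve coefficients.
From the series, [x^2] F = 3/4; multiply by 2! = 2 to get 3/2.

3/2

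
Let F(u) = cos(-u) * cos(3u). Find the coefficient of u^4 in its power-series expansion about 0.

Write out both Maclaurin series and multiply, keeping only the needed powers.
[u^0] = 1;  [u^1] = 0;  [u^2] = -5;  [u^3] = 0;  [u^4] = 17/3.
So c_4 = F^(4)(0)/4! = 17/3.

17/3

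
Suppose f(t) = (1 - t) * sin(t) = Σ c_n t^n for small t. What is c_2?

Multiply each power in the prefactor through the base expansion.
f(0) = 0
f′(0) = 1
f′′(0) = -2
So c_2 = f′′(0)/2! = -1.

-1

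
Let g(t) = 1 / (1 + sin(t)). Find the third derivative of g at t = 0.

Use the geometric series for the reciprocal, then substitute.
The coefficient of t^3 in the expansion is -5/6, so g′′′(0) = 3! * (-5/6) = -5.

-5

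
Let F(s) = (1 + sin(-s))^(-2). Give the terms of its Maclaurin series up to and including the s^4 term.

Plug the Maclaurin series of the inner function into that of the outer and collect terms.
F(0) = 1
F′(0) = 2
F′′(0) = 6
F′′′(0) = 22
F^(4)(0) = 96

4*s^4 + 11*s^3/3 + 3*s^2 + 2*s + 1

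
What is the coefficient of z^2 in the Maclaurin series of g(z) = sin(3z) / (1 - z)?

Write out both Maclaurin series and multiply, keeping only the needed powers.
g(0) = 0
g′(0) = 3
g′′(0) = 6

3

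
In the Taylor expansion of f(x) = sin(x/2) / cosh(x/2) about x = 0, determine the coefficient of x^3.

-1/12

Invert the denominator's series and multiply.
f(0) = 0
f′(0) = 1/2
f′′(0) = 0
f′′′(0) = -1/2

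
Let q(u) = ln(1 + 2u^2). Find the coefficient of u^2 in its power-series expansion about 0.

2

q(0) = 0
q′(0) = 0
q′′(0) = 4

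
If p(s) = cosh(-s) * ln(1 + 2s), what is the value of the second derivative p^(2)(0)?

Write out both Maclaurin series and multiply, keeping only the needed powers.
The coefficient of s^2 in the expansion is -2, so p′′(0) = 2! * (-2) = -4.

-4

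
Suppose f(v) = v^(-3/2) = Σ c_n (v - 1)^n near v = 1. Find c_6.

3003/1024

f(1) = 1
f′(1) = -3/2
f′′(1) = 15/4
f′′′(1) = -105/8
f^(4)(1) = 945/16
f^(5)(1) = -10395/32
f^(6)(1) = 135135/64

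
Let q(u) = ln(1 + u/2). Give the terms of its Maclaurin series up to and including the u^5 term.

u^5/160 - u^4/64 + u^3/24 - u^2/8 + u/2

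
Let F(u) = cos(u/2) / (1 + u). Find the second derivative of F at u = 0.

Write out both Maclaurin series and multiply, keeping only the needed powers.
The coefficient of u^2 in the expansion is 7/8, so F′′(0) = 2! * (7/8) = 7/4.

7/4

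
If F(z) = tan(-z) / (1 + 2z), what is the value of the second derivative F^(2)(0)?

4

Expand each factor separately, then convolve coefficients.
From the series, [z^2] F = 2; multiply by 2! = 2 to get 4.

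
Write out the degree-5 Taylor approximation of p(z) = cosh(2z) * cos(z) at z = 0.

-7*z^4/24 + 3*z^2/2 + 1

Multiply the two series term by term and collect like powers.
[z^0] = 1;  [z^1] = 0;  [z^2] = 3/2;  [z^3] = 0;  [z^4] = -7/24;  [z^5] = 0.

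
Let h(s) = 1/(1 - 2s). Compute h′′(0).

8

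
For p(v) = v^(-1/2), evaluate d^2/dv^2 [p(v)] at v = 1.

3/4

Use the known series and substitute for the argument.
The coefficient of (v - 1)^2 in the expansion is 3/8, so p′′(1) = 2! * (3/8) = 3/4.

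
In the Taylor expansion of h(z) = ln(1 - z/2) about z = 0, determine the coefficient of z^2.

-1/8

[z^0] = 0;  [z^1] = -1/2;  [z^2] = -1/8.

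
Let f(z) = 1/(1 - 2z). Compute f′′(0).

Compute the successive derivatives at the expansion point and divide by k!.
From the series, [z^2] f = 4; multiply by 2! = 2 to get 8.

8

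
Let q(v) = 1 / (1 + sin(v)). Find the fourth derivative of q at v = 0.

Write 1/(1+u) = 1 - u + u^2 - u^3 + ... and substitute the series for u.
The coefficient of v^4 in the expansion is 2/3, so q^(4)(0) = 4! * (2/3) = 16.

16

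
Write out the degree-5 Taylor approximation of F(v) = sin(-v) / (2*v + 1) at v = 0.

-1841*v^5/120 + 23*v^4/3 - 23*v^3/6 + 2*v^2 - v

Use 1/(1 - r) = Σ r^k on the denominator, then take the Cauchy product.
[v^0] = 0;  [v^1] = -1;  [v^2] = 2;  [v^3] = -23/6;  [v^4] = 23/3;  [v^5] = -1841/120.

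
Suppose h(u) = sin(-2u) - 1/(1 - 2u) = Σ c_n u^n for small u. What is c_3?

Add the two expansions coefficient-wise.
[u^0] = -1;  [u^1] = -4;  [u^2] = -4;  [u^3] = -20/3.

-20/3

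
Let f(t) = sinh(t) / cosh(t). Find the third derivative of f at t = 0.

Write the quotient as an unknown series and match coefficients against numerator = denominator · series.
The coefficient of t^3 in the expansion is -1/3, so f′′′(0) = 3! * (-1/3) = -2.

-2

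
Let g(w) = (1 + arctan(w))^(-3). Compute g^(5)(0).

-1392

Substitute the inner expansion into the outer series and collect powers.
From the series, [w^5] g = -58/5; multiply by 5! = 120 to get -1392.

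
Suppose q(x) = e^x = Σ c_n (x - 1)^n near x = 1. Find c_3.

e/6

q(1) = e
q′(1) = e
q′′(1) = e
q′′′(1) = e
So c_3 = q′′′(1)/3! = e/6.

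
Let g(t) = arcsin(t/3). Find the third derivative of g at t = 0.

From the series, [t^3] g = 1/162; multiply by 3! = 6 to get 1/27.

1/27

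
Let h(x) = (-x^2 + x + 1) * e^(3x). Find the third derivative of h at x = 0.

36

Multiply each power in the prefactor through the base expansion.
The coefficient of x^3 in the expansion is 6, so h′′′(0) = 3! * (6) = 36.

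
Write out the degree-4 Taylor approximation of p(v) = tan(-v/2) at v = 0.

-v^3/24 - v/2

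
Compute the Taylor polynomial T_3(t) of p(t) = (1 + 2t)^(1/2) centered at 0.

p(0) = 1
p′(0) = 1
p′′(0) = -1
p′′′(0) = 3

t^3/2 - t^2/2 + t + 1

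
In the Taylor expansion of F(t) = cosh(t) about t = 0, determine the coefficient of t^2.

1/2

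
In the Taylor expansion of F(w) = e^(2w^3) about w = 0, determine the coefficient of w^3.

Compute the successive derivatives at the expansion point and divide by k!.
F(0) = 1
F′(0) = 0
F′′(0) = 0
F′′′(0) = 12
Dividing each by k! gives the coefficients c_0, ..., c_3.

2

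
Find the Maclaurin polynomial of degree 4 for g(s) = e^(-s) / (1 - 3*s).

Multiply the numerator's expansion by the denominator's geometric series.

1393*s^4/24 + 58*s^3/3 + 13*s^2/2 + 2*s + 1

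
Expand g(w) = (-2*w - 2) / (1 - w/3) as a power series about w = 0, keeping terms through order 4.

Shift and add copies of the series according to the polynomial's terms.
[w^0] = -2;  [w^1] = -8/3;  [w^2] = -8/9;  [w^3] = -8/27;  [w^4] = -8/81.

-8*w^4/81 - 8*w^3/27 - 8*w^2/9 - 8*w/3 - 2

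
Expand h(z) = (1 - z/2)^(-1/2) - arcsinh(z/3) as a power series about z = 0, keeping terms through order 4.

Combine the two series term by term.

35*z^4/2048 + 469*z^3/10368 + 3*z^2/32 - z/12 + 1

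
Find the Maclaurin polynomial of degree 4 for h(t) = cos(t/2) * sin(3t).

-39*t^3/8 + 3*t

Multiply the two series term by term and collect like powers.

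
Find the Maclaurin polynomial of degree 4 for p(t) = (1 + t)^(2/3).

Compute the successive derivatives at the expansion point and divide by k!.
p(0) = 1
p′(0) = 2/3
p′′(0) = -2/9
p′′′(0) = 8/27
p^(4)(0) = -56/81

-7*t^4/243 + 4*t^3/81 - t^2/9 + 2*t/3 + 1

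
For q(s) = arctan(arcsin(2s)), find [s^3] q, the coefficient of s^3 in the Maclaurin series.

Let u equal the inner series; expand the outer function in u and truncate.
q(0) = 0
q′(0) = 2
q′′(0) = 0
q′′′(0) = -8

-4/3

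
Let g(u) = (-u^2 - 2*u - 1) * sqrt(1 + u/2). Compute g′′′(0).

Multiply each power in the prefactor through the base expansion.
From the series, [u^3] g = -25/128; multiply by 3! = 6 to get -75/64.

-75/64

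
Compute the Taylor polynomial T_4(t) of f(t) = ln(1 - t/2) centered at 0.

f(0) = 0
f′(0) = -1/2
f′′(0) = -1/4
f′′′(0) = -1/4
f^(4)(0) = -3/8

-t^4/64 - t^3/24 - t^2/8 - t/2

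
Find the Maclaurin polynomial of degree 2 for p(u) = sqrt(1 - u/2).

-u^2/32 - u/4 + 1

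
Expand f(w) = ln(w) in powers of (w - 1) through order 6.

-(w - 1)^6/6 + (w - 1)^5/5 - (w - 1)^4/4 + (w - 1)^3/3 - (w - 1)^2/2 + (w - 1)

Differentiate repeatedly and evaluate at the center.
f(1) = 0
f′(1) = 1
f′′(1) = -1
f′′′(1) = 2
f^(4)(1) = -6
f^(5)(1) = 24
f^(6)(1) = -120
Then c_k = f^(k)(1)/k! gives each Taylor coefficient.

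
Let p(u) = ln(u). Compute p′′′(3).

2/27

Apply the Taylor formula c_k = f^(k)(a)/k!.
The coefficient of (u - 3)^3 in the expansion is 1/81, so p′′′(3) = 3! * (1/81) = 2/27.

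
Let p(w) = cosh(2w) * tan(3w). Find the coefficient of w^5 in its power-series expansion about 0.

262/5

Multiply the two series term by term and collect like powers.
p(0) = 0
p′(0) = 3
p′′(0) = 0
p′′′(0) = 90
p^(4)(0) = 0
p^(5)(0) = 6288
So c_5 = p^(5)(0)/5! = 262/5.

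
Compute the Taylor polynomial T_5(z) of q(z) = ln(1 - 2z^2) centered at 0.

Apply the Taylor formula c_k = f^(k)(a)/k!.
q(0) = 0
q′(0) = 0
q′′(0) = -4
q′′′(0) = 0
q^(4)(0) = -48
q^(5)(0) = 0

-2*z^4 - 2*z^2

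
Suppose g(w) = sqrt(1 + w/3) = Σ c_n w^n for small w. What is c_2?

g(0) = 1
g′(0) = 1/6
g′′(0) = -1/36
Then c_k = g^(k)(0)/k! gives each Taylor coefficient.

-1/72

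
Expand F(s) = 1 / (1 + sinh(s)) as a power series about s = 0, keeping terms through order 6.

77*s^6/45 - 181*s^5/120 + 4*s^4/3 - 7*s^3/6 + s^2 - s + 1

Write 1/(1+u) = 1 - u + u^2 - u^3 + ... and substitute the series for u.
[s^0] = 1;  [s^1] = -1;  [s^2] = 1;  [s^3] = -7/6;  [s^4] = 4/3;  [s^5] = -181/120;  [s^6] = 77/45.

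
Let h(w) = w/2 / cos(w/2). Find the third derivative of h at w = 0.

Divide the numerator series by the denominator series (power-series long division).
The coefficient of w^3 in the expansion is 1/16, so h′′′(0) = 3! * (1/16) = 3/8.

3/8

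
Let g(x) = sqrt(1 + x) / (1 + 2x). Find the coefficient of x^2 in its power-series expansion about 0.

23/8

Expand each factor separately, then convolve coefficients.
[x^0] = 1;  [x^1] = -3/2;  [x^2] = 23/8.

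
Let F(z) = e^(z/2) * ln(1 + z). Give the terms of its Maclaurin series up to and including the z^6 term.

Write out both Maclaurin series and multiply, keeping only the needed powers.
[z^0] = 0;  [z^1] = 1;  [z^2] = 0;  [z^3] = 5/24;  [z^4] = -1/8;  [z^5] = 209/1920;  [z^6] = -53/576.

-53*z^6/576 + 209*z^5/1920 - z^4/8 + 5*z^3/24 + z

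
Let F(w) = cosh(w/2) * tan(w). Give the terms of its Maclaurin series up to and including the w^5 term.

341*w^5/1920 + 11*w^3/24 + w

Write out both Maclaurin series and multiply, keeping only the needed powers.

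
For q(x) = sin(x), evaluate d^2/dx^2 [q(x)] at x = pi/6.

-1/2

Use the known series and substitute for the argument.
The coefficient of (x - pi/6)^2 in the expansion is -1/4, so q′′(pi/6) = 2! * (-1/4) = -1/2.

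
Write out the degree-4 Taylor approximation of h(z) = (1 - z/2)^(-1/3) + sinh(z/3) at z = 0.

Add the two expansions coefficient-wise.
[z^0] = 1;  [z^1] = 1/2;  [z^2] = 1/18;  [z^3] = 1/36;  [z^4] = 35/3888.

35*z^4/3888 + z^3/36 + z^2/18 + z/2 + 1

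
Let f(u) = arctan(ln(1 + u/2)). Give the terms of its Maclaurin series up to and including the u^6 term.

-u^6/1536 - 11*u^5/1920 + u^4/64 - u^2/8 + u/2

Substitute the inner expansion into the outer series and collect powers.
[u^0] = 0;  [u^1] = 1/2;  [u^2] = -1/8;  [u^3] = 0;  [u^4] = 1/64;  [u^5] = -11/1920;  [u^6] = -1/1536.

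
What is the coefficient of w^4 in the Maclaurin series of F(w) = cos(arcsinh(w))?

5/24

Substitute the inner expansion into the outer series and collect powers.
[w^0] = 1;  [w^1] = 0;  [w^2] = -1/2;  [w^3] = 0;  [w^4] = 5/24.
So c_4 = F^(4)(0)/4! = 5/24.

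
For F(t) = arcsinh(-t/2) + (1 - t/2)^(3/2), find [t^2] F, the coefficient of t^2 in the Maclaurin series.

Combine the two series term by term.
F(0) = 1
F′(0) = -5/4
F′′(0) = 3/16
So c_2 = F′′(0)/2! = 3/32.

3/32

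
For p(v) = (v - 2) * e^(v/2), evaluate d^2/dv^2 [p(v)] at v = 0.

Multiply each power in the prefactor through the base expansion.
The coefficient of v^2 in the expansion is 1/4, so p′′(0) = 2! * (1/4) = 1/2.

1/2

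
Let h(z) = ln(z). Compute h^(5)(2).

The coefficient of (z - 2)^5 in the expansion is 1/160, so h^(5)(2) = 5! * (1/160) = 3/4.

3/4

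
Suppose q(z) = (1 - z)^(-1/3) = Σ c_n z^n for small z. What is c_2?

2/9

Differentiate repeatedly and evaluate at the center.
[z^0] = 1;  [z^1] = 1/3;  [z^2] = 2/9.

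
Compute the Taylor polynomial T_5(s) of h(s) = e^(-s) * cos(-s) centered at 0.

Multiply the two series term by term and collect like powers.
h(0) = 1
h′(0) = -1
h′′(0) = 0
h′′′(0) = 2
h^(4)(0) = -4
h^(5)(0) = 4
The Taylor polynomial is Σ h^(k)(0)/k! · s^k.

s^5/30 - s^4/6 + s^3/3 - s + 1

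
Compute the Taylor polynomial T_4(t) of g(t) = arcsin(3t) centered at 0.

9*t^3/2 + 3*t

[t^0] = 0;  [t^1] = 3;  [t^2] = 0;  [t^3] = 9/2;  [t^4] = 0.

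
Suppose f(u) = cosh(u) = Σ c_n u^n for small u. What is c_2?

1/2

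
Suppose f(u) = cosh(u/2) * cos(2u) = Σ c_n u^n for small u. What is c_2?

Multiply the two series term by term and collect like powers.
f(0) = 1
f′(0) = 0
f′′(0) = -15/4

-15/8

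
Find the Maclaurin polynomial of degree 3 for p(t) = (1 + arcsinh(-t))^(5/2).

5*t^3/48 + 15*t^2/8 - 5*t/2 + 1

Compose series: expand the inner function first, then feed it into the outer expansion.
p(0) = 1
p′(0) = -5/2
p′′(0) = 15/4
p′′′(0) = 5/8
Then c_k = p^(k)(0)/k! gives each Taylor coefficient.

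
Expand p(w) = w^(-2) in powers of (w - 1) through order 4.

5*(w - 1)^4 - 4*(w - 1)^3 + 3*(w - 1)^2 - 2*(w - 1) + 1

Apply the Taylor formula c_k = f^(k)(a)/k!.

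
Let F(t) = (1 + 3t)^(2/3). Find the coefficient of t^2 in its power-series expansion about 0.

Use the known series and substitute for the argument.
F(0) = 1
F′(0) = 2
F′′(0) = -2
So c_2 = F′′(0)/2! = -1.

-1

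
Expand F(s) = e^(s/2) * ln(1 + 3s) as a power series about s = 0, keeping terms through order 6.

Multiply the two series term by term and collect like powers.
F(0) = 0
F′(0) = 3
F′′(0) = -6
F′′′(0) = 171/4
F^(4)(0) = -390
F^(5)(0) = 75867/16
F^(6)(0) = -573435/8

-12743*s^6/128 + 25289*s^5/640 - 65*s^4/4 + 57*s^3/8 - 3*s^2 + 3*s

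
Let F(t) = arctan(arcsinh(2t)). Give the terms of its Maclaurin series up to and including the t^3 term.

Substitute the inner expansion into the outer series and collect powers.
F(0) = 0
F′(0) = 2
F′′(0) = 0
F′′′(0) = -24
Dividing each by k! gives the coefficients c_0, ..., c_3.

-4*t^3 + 2*t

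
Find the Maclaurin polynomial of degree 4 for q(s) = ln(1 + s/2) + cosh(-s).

Expand each term separately and add.
[s^0] = 1;  [s^1] = 1/2;  [s^2] = 3/8;  [s^3] = 1/24;  [s^4] = 5/192.

5*s^4/192 + s^3/24 + 3*s^2/8 + s/2 + 1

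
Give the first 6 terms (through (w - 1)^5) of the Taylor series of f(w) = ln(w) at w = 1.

(w - 1)^5/5 - (w - 1)^4/4 + (w - 1)^3/3 - (w - 1)^2/2 + (w - 1)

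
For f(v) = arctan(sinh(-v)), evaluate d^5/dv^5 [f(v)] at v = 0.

Substitute the inner expansion into the outer series and collect powers.
From the series, [v^5] f = -1/24; multiply by 5! = 120 to get -5.

-5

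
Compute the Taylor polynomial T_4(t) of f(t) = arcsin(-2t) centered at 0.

Differentiate repeatedly and evaluate at the center.
[t^0] = 0;  [t^1] = -2;  [t^2] = 0;  [t^3] = -4/3;  [t^4] = 0.

-4*t^3/3 - 2*t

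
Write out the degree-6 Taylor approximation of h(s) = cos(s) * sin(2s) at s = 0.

Multiply the two series term by term and collect like powers.
[s^0] = 0;  [s^1] = 2;  [s^2] = 0;  [s^3] = -7/3;  [s^4] = 0;  [s^5] = 61/60;  [s^6] = 0.

61*s^5/60 - 7*s^3/3 + 2*s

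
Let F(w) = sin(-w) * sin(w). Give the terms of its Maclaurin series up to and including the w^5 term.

Expand each factor separately, then convolve coefficients.

w^4/3 - w^2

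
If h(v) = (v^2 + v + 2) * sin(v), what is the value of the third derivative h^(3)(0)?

4

Shift and add copies of the series according to the polynomial's terms.
The coefficient of v^3 in the expansion is 2/3, so h′′′(0) = 3! * (2/3) = 4.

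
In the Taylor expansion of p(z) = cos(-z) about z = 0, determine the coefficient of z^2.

Use the known series and substitute for the argument.
p(0) = 1
p′(0) = 0
p′′(0) = -1

-1/2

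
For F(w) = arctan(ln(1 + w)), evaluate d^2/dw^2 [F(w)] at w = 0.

-1

Compose series: expand the inner function first, then feed it into the outer expansion.
The coefficient of w^2 in the expansion is -1/2, so F′′(0) = 2! * (-1/2) = -1.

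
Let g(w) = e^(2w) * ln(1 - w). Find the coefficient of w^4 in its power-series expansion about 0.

Expand each factor separately, then convolve coefficients.
g(0) = 0
g′(0) = -1
g′′(0) = -5
g′′′(0) = -20
g^(4)(0) = -78

-13/4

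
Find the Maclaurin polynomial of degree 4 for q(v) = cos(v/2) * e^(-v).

-7*v^4/384 - v^3/24 + 3*v^2/8 - v + 1

Write out both Maclaurin series and multiply, keeping only the needed powers.
q(0) = 1
q′(0) = -1
q′′(0) = 3/4
q′′′(0) = -1/4
q^(4)(0) = -7/16
Then c_k = q^(k)(0)/k! gives each Taylor coefficient.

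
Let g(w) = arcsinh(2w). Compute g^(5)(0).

The coefficient of w^5 in the expansion is 12/5, so g^(5)(0) = 5! * (12/5) = 288.

288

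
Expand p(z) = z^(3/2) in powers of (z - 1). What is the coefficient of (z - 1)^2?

3/8

p(1) = 1
p′(1) = 3/2
p′′(1) = 3/4
So c_2 = p′′(1)/2! = 3/8.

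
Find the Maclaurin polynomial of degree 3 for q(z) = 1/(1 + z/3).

-z^3/27 + z^2/9 - z/3 + 1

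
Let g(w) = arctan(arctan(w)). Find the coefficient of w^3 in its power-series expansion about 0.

Plug the Maclaurin series of the inner function into that of the outer and collect terms.
g(0) = 0
g′(0) = 1
g′′(0) = 0
g′′′(0) = -4

-2/3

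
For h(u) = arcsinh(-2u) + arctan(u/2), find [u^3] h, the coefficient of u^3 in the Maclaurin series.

Combine the two series term by term.
h(0) = 0
h′(0) = -3/2
h′′(0) = 0
h′′′(0) = 31/4
So c_3 = h′′′(0)/3! = 31/24.

31/24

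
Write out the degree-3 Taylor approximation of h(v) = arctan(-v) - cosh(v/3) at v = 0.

Expand each term separately and add.

v^3/3 - v^2/18 - v - 1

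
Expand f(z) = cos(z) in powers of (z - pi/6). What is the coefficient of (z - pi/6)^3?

f(pi/6) = sqrt(3)/2
f′(pi/6) = -1/2
f′′(pi/6) = -sqrt(3)/2
f′′′(pi/6) = 1/2
So c_3 = f′′′(pi/6)/3! = 1/12.

1/12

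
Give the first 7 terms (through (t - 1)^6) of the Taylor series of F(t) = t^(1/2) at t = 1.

-21*(t - 1)^6/1024 + 7*(t - 1)^5/256 - 5*(t - 1)^4/128 + (t - 1)^3/16 - (t - 1)^2/8 + (t - 1)/2 + 1

Compute the successive derivatives at the expansion point and divide by k!.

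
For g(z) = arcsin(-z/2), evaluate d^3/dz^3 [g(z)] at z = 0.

-1/8

From the series, [z^3] g = -1/48; multiply by 3! = 6 to get -1/8.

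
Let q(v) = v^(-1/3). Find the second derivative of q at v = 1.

4/9

Compute the successive derivatives at the expansion point and divide by k!.
From the series, [(v - 1)^2] q = 2/9; multiply by 2! = 2 to get 4/9.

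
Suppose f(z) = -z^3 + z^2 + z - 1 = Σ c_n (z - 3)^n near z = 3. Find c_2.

Differentiate repeatedly and evaluate at the center.
f(3) = -16
f′(3) = -20
f′′(3) = -16
The Taylor polynomial is Σ f^(k)(3)/k! · (z - 3)^k.

-8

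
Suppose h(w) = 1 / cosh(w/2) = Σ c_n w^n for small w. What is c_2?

Divide the numerator series by the denominator series (power-series long division).
h(0) = 1
h′(0) = 0
h′′(0) = -1/4

-1/8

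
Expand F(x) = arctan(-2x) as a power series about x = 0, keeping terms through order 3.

[x^0] = 0;  [x^1] = -2;  [x^2] = 0;  [x^3] = 8/3.

8*x^3/3 - 2*x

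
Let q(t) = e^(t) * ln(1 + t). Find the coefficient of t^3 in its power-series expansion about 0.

Multiply the two series term by term and collect like powers.
[t^0] = 0;  [t^1] = 1;  [t^2] = 1/2;  [t^3] = 1/3.

1/3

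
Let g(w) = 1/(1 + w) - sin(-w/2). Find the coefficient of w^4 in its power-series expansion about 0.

Expand each term separately and add.
g(0) = 1
g′(0) = -1/2
g′′(0) = 2
g′′′(0) = -49/8
g^(4)(0) = 24

1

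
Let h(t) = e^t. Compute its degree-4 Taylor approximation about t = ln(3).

(t - ln(3))^4/8 + (t - ln(3))^3/2 + 3*(t - ln(3))^2/2 + 3*(t - ln(3)) + 3

h(ln(3)) = 3
h′(ln(3)) = 3
h′′(ln(3)) = 3
h′′′(ln(3)) = 3
h^(4)(ln(3)) = 3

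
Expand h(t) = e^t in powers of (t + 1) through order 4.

h(-1) = e^(-1)
h′(-1) = e^(-1)
h′′(-1) = e^(-1)
h′′′(-1) = e^(-1)
h^(4)(-1) = e^(-1)
Then c_k = h^(k)(-1)/k! gives each Taylor coefficient.

(t + 1)^4*e^(-1)/24 + (t + 1)^3*e^(-1)/6 + (t + 1)^2*e^(-1)/2 + (t + 1)*e^(-1) + e^(-1)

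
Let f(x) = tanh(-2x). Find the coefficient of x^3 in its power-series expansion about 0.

8/3

c_3 = f′′′(0)/3! = 8/3.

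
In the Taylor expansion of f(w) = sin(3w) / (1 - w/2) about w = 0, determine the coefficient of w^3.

-15/4

Multiply the two series term by term and collect like powers.
[w^0] = 0;  [w^1] = 3;  [w^2] = 3/2;  [w^3] = -15/4.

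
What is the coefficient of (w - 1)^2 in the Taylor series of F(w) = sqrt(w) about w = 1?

-1/8

F(1) = 1
F′(1) = 1/2
F′′(1) = -1/4
The Taylor polynomial is Σ F^(k)(1)/k! · (w - 1)^k.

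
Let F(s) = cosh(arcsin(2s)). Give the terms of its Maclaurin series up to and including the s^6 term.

68*s^6/9 + 10*s^4/3 + 2*s^2 + 1

Substitute the inner expansion into the outer series and collect powers.
F(0) = 1
F′(0) = 0
F′′(0) = 4
F′′′(0) = 0
F^(4)(0) = 80
F^(5)(0) = 0
F^(6)(0) = 5440
Dividing each by k! gives the coefficients c_0, ..., c_6.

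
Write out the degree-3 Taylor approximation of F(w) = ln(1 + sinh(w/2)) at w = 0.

w^3/16 - w^2/8 + w/2

Plug the Maclaurin series of the inner function into that of the outer and collect terms.
F(0) = 0
F′(0) = 1/2
F′′(0) = -1/4
F′′′(0) = 3/8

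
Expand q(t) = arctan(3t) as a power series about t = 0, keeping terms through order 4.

-9*t^3 + 3*t

[t^0] = 0;  [t^1] = 3;  [t^2] = 0;  [t^3] = -9;  [t^4] = 0.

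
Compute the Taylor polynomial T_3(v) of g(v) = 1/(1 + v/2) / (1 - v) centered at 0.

5*v^3/8 + 3*v^2/4 + v/2 + 1

Expand each factor separately, then convolve coefficients.
g(0) = 1
g′(0) = 1/2
g′′(0) = 3/2
g′′′(0) = 15/4
Dividing each by k! gives the coefficients c_0, ..., c_3.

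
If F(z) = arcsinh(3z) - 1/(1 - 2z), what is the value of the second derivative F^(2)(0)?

Expand each term separately and add.
The coefficient of z^2 in the expansion is -4, so F′′(0) = 2! * (-4) = -8.

-8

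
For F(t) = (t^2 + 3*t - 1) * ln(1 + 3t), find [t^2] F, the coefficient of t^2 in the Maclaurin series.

Multiply each power in the prefactor through the base expansion.
F(0) = 0
F′(0) = -3
F′′(0) = 27
So c_2 = F′′(0)/2! = 27/2.

27/2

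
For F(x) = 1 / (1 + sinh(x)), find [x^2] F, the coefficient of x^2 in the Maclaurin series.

1

Write 1/(1+u) = 1 - u + u^2 - u^3 + ... and substitute the series for u.
F(0) = 1
F′(0) = -1
F′′(0) = 2
Then c_k = F^(k)(0)/k! gives each Taylor coefficient.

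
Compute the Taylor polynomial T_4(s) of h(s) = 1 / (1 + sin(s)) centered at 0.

2*s^4/3 - 5*s^3/6 + s^2 - s + 1

Use the geometric series for the reciprocal, then substitute.
h(0) = 1
h′(0) = -1
h′′(0) = 2
h′′′(0) = -5
h^(4)(0) = 16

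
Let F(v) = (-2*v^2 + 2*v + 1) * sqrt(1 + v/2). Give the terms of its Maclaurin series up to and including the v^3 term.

Distribute the polynomial across the series and collect like powers.
F(0) = 1
F′(0) = 9/4
F′′(0) = -49/16
F′′′(0) = -213/64

-71*v^3/128 - 49*v^2/32 + 9*v/4 + 1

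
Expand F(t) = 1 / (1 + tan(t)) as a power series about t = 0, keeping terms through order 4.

5*t^4/3 - 4*t^3/3 + t^2 - t + 1

Use the geometric series for the reciprocal, then substitute.
F(0) = 1
F′(0) = -1
F′′(0) = 2
F′′′(0) = -8
F^(4)(0) = 40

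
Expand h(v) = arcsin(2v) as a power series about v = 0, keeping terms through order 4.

Apply the Taylor formula c_k = f^(k)(a)/k!.
h(0) = 0
h′(0) = 2
h′′(0) = 0
h′′′(0) = 8
h^(4)(0) = 0

4*v^3/3 + 2*v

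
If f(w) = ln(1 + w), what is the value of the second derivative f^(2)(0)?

Differentiate repeatedly and evaluate at the center.
The coefficient of w^2 in the expansion is -1/2, so f′′(0) = 2! * (-1/2) = -1.

-1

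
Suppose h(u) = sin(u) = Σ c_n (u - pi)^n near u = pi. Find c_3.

1/6

h(pi) = 0
h′(pi) = -1
h′′(pi) = 0
h′′′(pi) = 1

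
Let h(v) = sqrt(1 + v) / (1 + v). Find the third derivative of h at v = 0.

-15/8

Write out both Maclaurin series and multiply, keeping only the needed powers.
The coefficient of v^3 in the expansion is -5/16, so h′′′(0) = 3! * (-5/16) = -15/8.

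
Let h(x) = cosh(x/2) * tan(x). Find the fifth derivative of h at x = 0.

341/16

Take the Cauchy product of the two expansions.
From the series, [x^5] h = 341/1920; multiply by 5! = 120 to get 341/16.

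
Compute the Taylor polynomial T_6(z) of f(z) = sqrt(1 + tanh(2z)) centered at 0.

-721*z^6/720 + 121*z^5/120 + 17*z^4/24 - 5*z^3/6 - z^2/2 + z + 1

Let u equal the inner series; expand the outer function in u and truncate.
[z^0] = 1;  [z^1] = 1;  [z^2] = -1/2;  [z^3] = -5/6;  [z^4] = 17/24;  [z^5] = 121/120;  [z^6] = -721/720.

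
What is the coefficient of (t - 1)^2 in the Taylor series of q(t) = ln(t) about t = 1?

-1/2

q(1) = 0
q′(1) = 1
q′′(1) = -1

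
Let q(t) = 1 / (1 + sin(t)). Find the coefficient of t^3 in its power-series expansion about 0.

-5/6

Use the geometric series for the reciprocal, then substitute.
q(0) = 1
q′(0) = -1
q′′(0) = 2
q′′′(0) = -5
Dividing each by k! gives the coefficients c_0, ..., c_3.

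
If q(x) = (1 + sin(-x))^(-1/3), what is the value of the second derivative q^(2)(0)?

Plug the Maclaurin series of the inner function into that of the outer and collect terms.
From the series, [x^2] q = 2/9; multiply by 2! = 2 to get 4/9.

4/9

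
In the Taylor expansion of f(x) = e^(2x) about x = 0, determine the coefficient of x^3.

Differentiate repeatedly and evaluate at the center.
f(0) = 1
f′(0) = 2
f′′(0) = 4
f′′′(0) = 8
So c_3 = f′′′(0)/3! = 4/3.

4/3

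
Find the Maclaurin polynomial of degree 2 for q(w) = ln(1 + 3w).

-9*w^2/2 + 3*w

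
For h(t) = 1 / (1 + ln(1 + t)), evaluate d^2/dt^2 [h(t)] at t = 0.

3

Expand as Σ (-1)^k u^k with u equal to the inner function's series.
The coefficient of t^2 in the expansion is 3/2, so h′′(0) = 2! * (3/2) = 3.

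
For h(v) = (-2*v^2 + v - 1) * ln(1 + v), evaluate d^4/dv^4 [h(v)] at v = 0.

Multiply each power in the prefactor through the base expansion.
The coefficient of v^4 in the expansion is 19/12, so h^(4)(0) = 4! * (19/12) = 38.

38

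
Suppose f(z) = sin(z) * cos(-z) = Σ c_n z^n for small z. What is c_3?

-2/3

Multiply the two series term by term and collect like powers.
[z^0] = 0;  [z^1] = 1;  [z^2] = 0;  [z^3] = -2/3.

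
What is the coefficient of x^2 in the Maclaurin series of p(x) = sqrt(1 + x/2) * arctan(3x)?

Take the Cauchy product of the two expansions.
p(0) = 0
p′(0) = 3
p′′(0) = 3/2

3/4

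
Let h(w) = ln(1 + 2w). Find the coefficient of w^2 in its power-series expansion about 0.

c_2 = h′′(0)/2! = -2.

-2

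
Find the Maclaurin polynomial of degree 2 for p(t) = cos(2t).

1 - 2*t^2

[t^0] = 1;  [t^1] = 0;  [t^2] = -2.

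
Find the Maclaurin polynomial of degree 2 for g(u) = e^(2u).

2*u^2 + 2*u + 1

g(0) = 1
g′(0) = 2
g′′(0) = 4
Then c_k = g^(k)(0)/k! gives each Taylor coefficient.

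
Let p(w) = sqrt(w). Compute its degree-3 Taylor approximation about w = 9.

[(w - 9)^0] = 3;  [(w - 9)^1] = 1/6;  [(w - 9)^2] = -1/216;  [(w - 9)^3] = 1/3888.

(w - 9)^3/3888 - (w - 9)^2/216 + (w - 9)/6 + 3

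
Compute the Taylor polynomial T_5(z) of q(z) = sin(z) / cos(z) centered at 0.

Divide the numerator series by the denominator series (power-series long division).
[z^0] = 0;  [z^1] = 1;  [z^2] = 0;  [z^3] = 1/3;  [z^4] = 0;  [z^5] = 2/15.

2*z^5/15 + z^3/3 + z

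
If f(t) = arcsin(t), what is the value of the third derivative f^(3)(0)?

1

From the series, [t^3] f = 1/6; multiply by 3! = 6 to get 1.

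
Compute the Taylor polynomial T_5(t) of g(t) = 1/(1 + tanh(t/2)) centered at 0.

Plug the Maclaurin series of the inner function into that of the outer and collect terms.

-t^5/240 + t^4/48 - t^3/12 + t^2/4 - t/2 + 1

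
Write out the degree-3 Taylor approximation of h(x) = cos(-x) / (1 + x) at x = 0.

Expand each factor separately, then convolve coefficients.
h(0) = 1
h′(0) = -1
h′′(0) = 1
h′′′(0) = -3

-x^3/2 + x^2/2 - x + 1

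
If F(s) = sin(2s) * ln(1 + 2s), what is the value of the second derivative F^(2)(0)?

8

Multiply the two series term by term and collect like powers.
From the series, [s^2] F = 4; multiply by 2! = 2 to get 8.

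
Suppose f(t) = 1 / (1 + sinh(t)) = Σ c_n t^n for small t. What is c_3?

Write 1/(1+u) = 1 - u + u^2 - u^3 + ... and substitute the series for u.
f(0) = 1
f′(0) = -1
f′′(0) = 2
f′′′(0) = -7

-7/6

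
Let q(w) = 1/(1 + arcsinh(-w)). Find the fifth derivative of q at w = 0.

69

Compose series: expand the inner function first, then feed it into the outer expansion.
The coefficient of w^5 in the expansion is 23/40, so q^(5)(0) = 5! * (23/40) = 69.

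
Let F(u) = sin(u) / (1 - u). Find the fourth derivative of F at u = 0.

20

Expand each factor separately, then convolve coefficients.
From the series, [u^4] F = 5/6; multiply by 4! = 24 to get 20.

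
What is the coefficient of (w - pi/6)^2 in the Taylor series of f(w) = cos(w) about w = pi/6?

-sqrt(3)/4

[(w - pi/6)^0] = sqrt(3)/2;  [(w - pi/6)^1] = -1/2;  [(w - pi/6)^2] = -sqrt(3)/4.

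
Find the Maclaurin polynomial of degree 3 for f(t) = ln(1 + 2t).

f(0) = 0
f′(0) = 2
f′′(0) = -4
f′′′(0) = 16

8*t^3/3 - 2*t^2 + 2*t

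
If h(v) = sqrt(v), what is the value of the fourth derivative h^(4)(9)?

-5/11664

From the series, [(v - 9)^4] h = -5/279936; multiply by 4! = 24 to get -5/11664.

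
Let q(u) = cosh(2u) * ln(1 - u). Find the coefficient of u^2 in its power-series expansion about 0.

-1/2

Expand each factor separately, then convolve coefficients.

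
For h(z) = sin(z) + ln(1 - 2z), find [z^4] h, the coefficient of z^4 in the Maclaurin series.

Combine the two series term by term.
h(0) = 0
h′(0) = -1
h′′(0) = -4
h′′′(0) = -17
h^(4)(0) = -96
So c_4 = h^(4)(0)/4! = -4.

-4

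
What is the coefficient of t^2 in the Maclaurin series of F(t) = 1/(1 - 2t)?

4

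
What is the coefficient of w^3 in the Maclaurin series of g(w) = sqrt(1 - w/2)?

-1/128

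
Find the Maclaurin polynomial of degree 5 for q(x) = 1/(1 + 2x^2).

[x^0] = 1;  [x^1] = 0;  [x^2] = -2;  [x^3] = 0;  [x^4] = 4;  [x^5] = 0.

4*x^4 - 2*x^2 + 1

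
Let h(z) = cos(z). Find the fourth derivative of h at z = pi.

The coefficient of (z - pi)^4 in the expansion is -1/24, so h^(4)(pi) = 4! * (-1/24) = -1.

-1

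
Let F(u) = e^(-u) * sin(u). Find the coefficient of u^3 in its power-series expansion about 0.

Write out both Maclaurin series and multiply, keeping only the needed powers.
F(0) = 0
F′(0) = 1
F′′(0) = -2
F′′′(0) = 2

1/3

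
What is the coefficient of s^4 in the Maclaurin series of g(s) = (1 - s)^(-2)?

5

Apply the Taylor formula c_k = f^(k)(a)/k!.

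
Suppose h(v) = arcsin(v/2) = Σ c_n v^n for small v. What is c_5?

Use the known series and substitute for the argument.
[v^0] = 0;  [v^1] = 1/2;  [v^2] = 0;  [v^3] = 1/48;  [v^4] = 0;  [v^5] = 3/1280.
So c_5 = h^(5)(0)/5! = 3/1280.

3/1280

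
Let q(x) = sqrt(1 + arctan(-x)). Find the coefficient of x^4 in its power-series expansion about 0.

17/384

Let u equal the inner series; expand the outer function in u and truncate.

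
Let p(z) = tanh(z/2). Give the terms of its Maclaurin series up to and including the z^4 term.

-z^3/24 + z/2

Differentiate repeatedly and evaluate at the center.
[z^0] = 0;  [z^1] = 1/2;  [z^2] = 0;  [z^3] = -1/24;  [z^4] = 0.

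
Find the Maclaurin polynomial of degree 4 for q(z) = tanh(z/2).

Differentiate repeatedly and evaluate at the center.
[z^0] = 0;  [z^1] = 1/2;  [z^2] = 0;  [z^3] = -1/24;  [z^4] = 0.

-z^3/24 + z/2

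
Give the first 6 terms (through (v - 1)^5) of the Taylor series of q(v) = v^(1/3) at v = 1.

22*(v - 1)^5/729 - 10*(v - 1)^4/243 + 5*(v - 1)^3/81 - (v - 1)^2/9 + (v - 1)/3 + 1

Apply the Taylor formula c_k = f^(k)(a)/k!.
q(1) = 1
q′(1) = 1/3
q′′(1) = -2/9
q′′′(1) = 10/27
q^(4)(1) = -80/81
q^(5)(1) = 880/243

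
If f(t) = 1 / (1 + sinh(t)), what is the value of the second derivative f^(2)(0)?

2

Use the geometric series for the reciprocal, then substitute.
The coefficient of t^2 in the expansion is 1, so f′′(0) = 2! * (1) = 2.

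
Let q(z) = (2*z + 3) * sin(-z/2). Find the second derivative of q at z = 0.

Shift and add copies of the series according to the polynomial's terms.
The coefficient of z^2 in the expansion is -1, so q′′(0) = 2! * (-1) = -2.

-2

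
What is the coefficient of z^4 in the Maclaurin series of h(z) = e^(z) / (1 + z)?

Multiply the two series term by term and collect like powers.
[z^0] = 1;  [z^1] = 0;  [z^2] = 1/2;  [z^3] = -1/3;  [z^4] = 3/8.

3/8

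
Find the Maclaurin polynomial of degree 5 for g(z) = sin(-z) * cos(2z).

Write out both Maclaurin series and multiply, keeping only the needed powers.
g(0) = 0
g′(0) = -1
g′′(0) = 0
g′′′(0) = 13
g^(4)(0) = 0
g^(5)(0) = -121
Dividing each by k! gives the coefficients c_0, ..., c_5.

-121*z^5/120 + 13*z^3/6 - z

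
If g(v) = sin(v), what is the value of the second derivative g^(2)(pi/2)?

-1

Apply the Taylor formula c_k = f^(k)(a)/k!.
The coefficient of (v - pi/2)^2 in the expansion is -1/2, so g′′(pi/2) = 2! * (-1/2) = -1.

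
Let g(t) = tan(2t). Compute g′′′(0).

16

The coefficient of t^3 in the expansion is 8/3, so g′′′(0) = 3! * (8/3) = 16.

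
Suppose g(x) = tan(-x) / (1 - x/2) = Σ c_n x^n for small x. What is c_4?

Multiply the two series term by term and collect like powers.
g(0) = 0
g′(0) = -1
g′′(0) = -1
g′′′(0) = -7/2
g^(4)(0) = -7

-7/24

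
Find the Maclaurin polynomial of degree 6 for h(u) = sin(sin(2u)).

16*u^5/5 - 8*u^3/3 + 2*u

Substitute the inner expansion into the outer series and collect powers.
h(0) = 0
h′(0) = 2
h′′(0) = 0
h′′′(0) = -16
h^(4)(0) = 0
h^(5)(0) = 384
h^(6)(0) = 0
Then c_k = h^(k)(0)/k! gives each Taylor coefficient.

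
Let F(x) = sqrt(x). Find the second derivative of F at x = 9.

-1/108

Apply the Taylor formula c_k = f^(k)(a)/k!.
The coefficient of (x - 9)^2 in the expansion is -1/216, so F′′(9) = 2! * (-1/216) = -1/108.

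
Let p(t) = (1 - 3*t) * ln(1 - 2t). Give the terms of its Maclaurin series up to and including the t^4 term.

4*t^4 + 10*t^3/3 + 4*t^2 - 2*t

Distribute the polynomial across the series and collect like powers.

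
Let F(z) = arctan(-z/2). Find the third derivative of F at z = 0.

1/4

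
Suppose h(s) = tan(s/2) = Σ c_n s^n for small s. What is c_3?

1/24

h(0) = 0
h′(0) = 1/2
h′′(0) = 0
h′′′(0) = 1/4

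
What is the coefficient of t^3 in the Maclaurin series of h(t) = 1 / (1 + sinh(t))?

-7/6

Expand as Σ (-1)^k u^k with u equal to the inner function's series.
[t^0] = 1;  [t^1] = -1;  [t^2] = 1;  [t^3] = -7/6.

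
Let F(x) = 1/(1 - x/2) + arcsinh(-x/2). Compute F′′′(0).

Expand each term separately and add.
From the series, [x^3] F = 7/48; multiply by 3! = 6 to get 7/8.

7/8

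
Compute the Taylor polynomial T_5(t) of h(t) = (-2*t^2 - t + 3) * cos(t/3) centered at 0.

-t^5/1944 + 73*t^4/648 + t^3/18 - 13*t^2/6 - t + 3

Distribute the polynomial across the series and collect like powers.
h(0) = 3
h′(0) = -1
h′′(0) = -13/3
h′′′(0) = 1/3
h^(4)(0) = 73/27
h^(5)(0) = -5/81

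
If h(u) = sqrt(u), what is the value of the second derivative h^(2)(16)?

-1/256

The coefficient of (u - 16)^2 in the expansion is -1/512, so h′′(16) = 2! * (-1/512) = -1/256.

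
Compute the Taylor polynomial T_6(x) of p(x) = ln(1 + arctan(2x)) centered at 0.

-256*x^6/45 + 32*x^5/15 + 4*x^4/3 - 2*x^2 + 2*x

Compose series: expand the inner function first, then feed it into the outer expansion.
p(0) = 0
p′(0) = 2
p′′(0) = -4
p′′′(0) = 0
p^(4)(0) = 32
p^(5)(0) = 256
p^(6)(0) = -4096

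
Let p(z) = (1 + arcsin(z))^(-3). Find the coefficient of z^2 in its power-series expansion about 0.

6

Let u equal the inner series; expand the outer function in u and truncate.
[z^0] = 1;  [z^1] = -3;  [z^2] = 6.
So c_2 = p′′(0)/2! = 6.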